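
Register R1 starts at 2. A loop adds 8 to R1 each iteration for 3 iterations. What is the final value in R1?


Starting value: R1 = 2
  Iter 1: R1 = 2 + 8 = 10
  Iter 2: R1 = 10 + 8 = 18
  Iter 3: R1 = 18 + 8 = 26
Final: R1 = 26

26


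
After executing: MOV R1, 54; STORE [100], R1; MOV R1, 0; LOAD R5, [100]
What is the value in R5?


Register and memory trace:
  MOV R1, 54  → R1 = 54
  STORE [100], R1  → mem[100] = 54
  MOV R1, 0  → R1 = 0
  LOAD R5, [100]  → R5 = mem[100] = 54
Final: R5 = 54

54


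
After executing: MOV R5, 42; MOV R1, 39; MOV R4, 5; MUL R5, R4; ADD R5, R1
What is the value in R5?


Register state trace:
  MOV R5, 42  → R5 = 42
  MOV R1, 39  → R1 = 39
  MOV R4, 5  → R4 = 5
  MUL R5, R4  → R5 = 42 * 5 = 210
  ADD R5, R1  → R5 = 210 + 39 = 249
Final: R5 = 249

249


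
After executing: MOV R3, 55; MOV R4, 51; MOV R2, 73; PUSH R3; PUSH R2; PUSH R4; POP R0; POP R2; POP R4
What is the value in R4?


Stack trace (top is rightmost):
  MOV R3, 55  → R3 = 55
  MOV R4, 51  → R4 = 51
  MOV R2, 73  → R2 = 73
  PUSH R3  → stack: [55]
  PUSH R2  → stack: [55, 73]
  PUSH R4  → stack: [55, 73, 51]
  POP R0  → R0 = 51, stack: [55, 73]
  POP R2  → R2 = 73, stack: [55]
  POP R4  → R4 = 55, stack: []
Final: R4 = 55

55


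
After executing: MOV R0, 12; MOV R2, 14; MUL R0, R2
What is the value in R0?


Register state trace:
  MOV R0, 12  → R0 = 12
  MOV R2, 14  → R2 = 14
  MUL R0, R2  → R0 = 12 * 14 = 168
Final: R0 = 168

168


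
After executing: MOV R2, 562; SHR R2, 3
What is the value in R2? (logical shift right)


Register state trace:
  MOV R2, 562  → R2 = 562
  SHR R2, 3  → R2 = 562 >> 3 = 562 // 2^3 = 70
Final: R2 = 70

70


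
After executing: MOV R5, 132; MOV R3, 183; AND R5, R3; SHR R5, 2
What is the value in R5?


Register state trace:
  MOV R5, 132  → R5 = 132 (0b10000100)
  MOV R3, 183  → R3 = 183 (0b10110111)
  AND R5, R3  → R5 = 132 AND 183 = 132 (0b10000100)
  SHR R5, 2  → R5 = 132 >> 2 = 33
Final: R5 = 33

33


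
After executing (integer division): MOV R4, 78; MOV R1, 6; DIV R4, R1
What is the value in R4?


Register state trace:
  MOV R4, 78  → R4 = 78
  MOV R1, 6  → R1 = 6
  DIV R4, R1  → R4 = 78 // 6 = 13
Final: R4 = 13

13


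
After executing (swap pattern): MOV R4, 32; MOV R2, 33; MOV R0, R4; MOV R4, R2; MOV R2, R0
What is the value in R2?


Register state trace (swap pattern):
  MOV R4, 32  → R4 = 32
  MOV R2, 33  → R2 = 33
  MOV R0, R4  → R0 = 32  (save R4)
  MOV R4, R2  → R4 = 33  (R4 gets R2's value)
  MOV R2, R0  → R2 = 32  (R2 gets saved value)
Final: R2 = 32

32


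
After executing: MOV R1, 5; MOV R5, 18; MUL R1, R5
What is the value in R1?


Register state trace:
  MOV R1, 5  → R1 = 5
  MOV R5, 18  → R5 = 18
  MUL R1, R5  → R1 = 5 * 18 = 90
Final: R1 = 90

90


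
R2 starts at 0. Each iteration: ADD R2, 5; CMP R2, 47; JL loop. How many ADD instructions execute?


Loop trace (R2 starts at 0, target 47, step 5):
  ADD #1: R2 = 0 + 5 = 5  → 5 < 47, loop
  ADD #2: R2 = 5 + 5 = 10  → 10 < 47, loop
  ADD #3: R2 = 10 + 5 = 15  → 15 < 47, loop
  ADD #4: R2 = 15 + 5 = 20  → 20 < 47, loop
  ADD #5: R2 = 20 + 5 = 25  → 25 < 47, loop
  ADD #6: R2 = 25 + 5 = 30  → 30 < 47, loop
  ADD #7: R2 = 30 + 5 = 35  → 35 < 47, loop
  ADD #8: R2 = 35 + 5 = 40  → 40 < 47, loop
  ADD #9: R2 = 40 + 5 = 45  → 45 < 47, loop
  ADD #10: R2 = 45 + 5 = 50  → 50 >= 47, exit
Total ADD instructions: 10

10


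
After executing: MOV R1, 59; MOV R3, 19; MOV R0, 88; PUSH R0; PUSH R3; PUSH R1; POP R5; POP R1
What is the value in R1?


Stack trace (top is rightmost):
  MOV R1, 59  → R1 = 59
  MOV R3, 19  → R3 = 19
  MOV R0, 88  → R0 = 88
  PUSH R0  → stack: [88]
  PUSH R3  → stack: [88, 19]
  PUSH R1  → stack: [88, 19, 59]
  POP R5  → R5 = 59, stack: [88, 19]
  POP R1  → R1 = 19, stack: [88]
Final: R1 = 19

19


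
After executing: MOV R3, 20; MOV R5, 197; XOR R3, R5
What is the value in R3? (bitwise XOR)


Register state trace:
  MOV R3, 20  → R3 = 20 (0b00010100)
  MOV R5, 197  → R5 = 197 (0b11000101)
  XOR R3, R5  → R3 = 20 XOR 197 = 209 (0b11010001)
Final: R3 = 209

209


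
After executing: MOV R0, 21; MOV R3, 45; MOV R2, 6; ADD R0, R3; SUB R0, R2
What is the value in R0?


Register state trace:
  MOV R0, 21  → R0 = 21
  MOV R3, 45  → R3 = 45
  MOV R2, 6  → R2 = 6
  ADD R0, R3  → R0 = 21 + 45 = 66
  SUB R0, R2  → R0 = 66 - 6 = 60
Final: R0 = 60

60


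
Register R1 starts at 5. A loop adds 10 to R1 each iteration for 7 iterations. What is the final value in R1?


Starting value: R1 = 5
  Iter 1: R1 = 5 + 10 = 15
  Iter 2: R1 = 15 + 10 = 25
  Iter 3: R1 = 25 + 10 = 35
  Iter 4: R1 = 35 + 10 = 45
  Iter 5: R1 = 45 + 10 = 55
  Iter 6: R1 = 55 + 10 = 65
  Iter 7: R1 = 65 + 10 = 75
Final: R1 = 75

75


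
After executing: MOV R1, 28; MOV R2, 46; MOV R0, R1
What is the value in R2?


Register state trace:
  MOV R1, 28  → R1 = 28
  MOV R2, 46  → R2 = 46
  MOV R0, R1  → R0 = 28
Final: R2 = 46

46


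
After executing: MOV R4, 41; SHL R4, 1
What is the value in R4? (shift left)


Register state trace:
  MOV R4, 41  → R4 = 41
  SHL R4, 1  → R4 = 41 << 1 = 41 * 2^1 = 82
Final: R4 = 82

82


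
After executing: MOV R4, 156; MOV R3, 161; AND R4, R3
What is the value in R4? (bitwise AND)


Register state trace:
  MOV R4, 156  → R4 = 156 (0b10011100)
  MOV R3, 161  → R3 = 161 (0b10100001)
  AND R4, R3  → R4 = 156 AND 161 = 128 (0b10000000)
Final: R4 = 128

128


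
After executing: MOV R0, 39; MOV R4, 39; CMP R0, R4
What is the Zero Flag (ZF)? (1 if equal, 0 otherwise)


Register state trace:
  MOV R0, 39  → R0 = 39
  MOV R4, 39  → R4 = 39
  CMP R0, R4  → computes 39 - 39 = 0
  Result is zero, so values are equal
ZF = 1

1


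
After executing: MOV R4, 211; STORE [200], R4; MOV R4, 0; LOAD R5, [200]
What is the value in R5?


Register and memory trace:
  MOV R4, 211  → R4 = 211
  STORE [200], R4  → mem[200] = 211
  MOV R4, 0  → R4 = 0
  LOAD R5, [200]  → R5 = mem[200] = 211
Final: R5 = 211

211


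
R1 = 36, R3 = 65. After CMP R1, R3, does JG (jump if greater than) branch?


Trace:
  R1 = 36, R3 = 65
  CMP R1, R3  → compares 36 vs 65
  JG checks: is 36 greater than 65?
  36 < 65, so condition is false
Branch taken: No

No


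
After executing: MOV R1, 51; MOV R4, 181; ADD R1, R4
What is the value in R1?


Register state trace:
  MOV R1, 51  → R1 = 51
  MOV R4, 181  → R4 = 181
  ADD R1, R4  → R1 = 51 + 181 = 232
Final: R1 = 232

232


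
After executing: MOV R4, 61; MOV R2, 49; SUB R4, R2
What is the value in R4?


Register state trace:
  MOV R4, 61  → R4 = 61
  MOV R2, 49  → R2 = 49
  SUB R4, R2  → R4 = 61 - 49 = 12
Final: R4 = 12

12


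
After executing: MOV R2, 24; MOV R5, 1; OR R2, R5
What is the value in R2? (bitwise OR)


Register state trace:
  MOV R2, 24  → R2 = 24 (0b00011000)
  MOV R5, 1  → R5 = 1 (0b00000001)
  OR R2, R5   → R2 = 24 OR 1 = 25 (0b00011001)
Final: R2 = 25

25


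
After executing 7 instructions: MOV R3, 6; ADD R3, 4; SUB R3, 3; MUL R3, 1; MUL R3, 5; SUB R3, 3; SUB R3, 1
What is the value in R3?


Register state trace:
  MOV R3, 6  → R3 = 6
  ADD R3, 4  → R3 = 6 + 4 = 10
  SUB R3, 3  → R3 = 10 - 3 = 7
  MUL R3, 1  → R3 = 7 * 1 = 7
  MUL R3, 5  → R3 = 7 * 5 = 35
  SUB R3, 3  → R3 = 35 - 3 = 32
  SUB R3, 1  → R3 = 32 - 1 = 31
Final: R3 = 31

31


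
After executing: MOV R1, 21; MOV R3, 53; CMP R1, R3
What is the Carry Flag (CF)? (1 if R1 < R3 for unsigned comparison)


Register state trace:
  MOV R1, 21  → R1 = 21
  MOV R3, 53  → R3 = 53
  CMP R1, R3  → unsigned 21 - 53: borrow occurs
  21 < 53, so CF = 1
CF = 1

1


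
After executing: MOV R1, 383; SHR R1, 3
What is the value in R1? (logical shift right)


Register state trace:
  MOV R1, 383  → R1 = 383
  SHR R1, 3  → R1 = 383 >> 3 = 383 // 2^3 = 47
Final: R1 = 47

47


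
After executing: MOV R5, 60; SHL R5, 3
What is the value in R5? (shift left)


Register state trace:
  MOV R5, 60  → R5 = 60
  SHL R5, 3  → R5 = 60 << 3 = 60 * 2^3 = 480
Final: R5 = 480

480


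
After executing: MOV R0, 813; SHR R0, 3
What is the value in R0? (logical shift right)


Register state trace:
  MOV R0, 813  → R0 = 813
  SHR R0, 3  → R0 = 813 >> 3 = 813 // 2^3 = 101
Final: R0 = 101

101


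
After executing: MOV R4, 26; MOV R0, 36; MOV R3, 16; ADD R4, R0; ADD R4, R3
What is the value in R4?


Register state trace:
  MOV R4, 26  → R4 = 26
  MOV R0, 36  → R0 = 36
  MOV R3, 16  → R3 = 16
  ADD R4, R0  → R4 = 26 + 36 = 62
  ADD R4, R3  → R4 = 62 + 16 = 78
Final: R4 = 78

78


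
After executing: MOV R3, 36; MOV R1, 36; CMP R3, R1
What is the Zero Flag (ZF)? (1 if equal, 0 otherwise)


Register state trace:
  MOV R3, 36  → R3 = 36
  MOV R1, 36  → R1 = 36
  CMP R3, R1  → computes 36 - 36 = 0
  Result is zero, so values are equal
ZF = 1

1


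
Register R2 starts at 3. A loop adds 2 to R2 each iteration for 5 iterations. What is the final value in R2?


Starting value: R2 = 3
  Iter 1: R2 = 3 + 2 = 5
  Iter 2: R2 = 5 + 2 = 7
  Iter 3: R2 = 7 + 2 = 9
  Iter 4: R2 = 9 + 2 = 11
  Iter 5: R2 = 11 + 2 = 13
Final: R2 = 13

13


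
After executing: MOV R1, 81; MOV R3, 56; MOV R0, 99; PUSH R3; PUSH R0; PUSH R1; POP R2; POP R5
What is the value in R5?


Stack trace (top is rightmost):
  MOV R1, 81  → R1 = 81
  MOV R3, 56  → R3 = 56
  MOV R0, 99  → R0 = 99
  PUSH R3  → stack: [56]
  PUSH R0  → stack: [56, 99]
  PUSH R1  → stack: [56, 99, 81]
  POP R2  → R2 = 81, stack: [56, 99]
  POP R5  → R5 = 99, stack: [56]
Final: R5 = 99

99


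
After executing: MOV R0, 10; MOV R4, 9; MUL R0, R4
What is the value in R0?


Register state trace:
  MOV R0, 10  → R0 = 10
  MOV R4, 9  → R4 = 9
  MUL R0, R4  → R0 = 10 * 9 = 90
Final: R0 = 90

90


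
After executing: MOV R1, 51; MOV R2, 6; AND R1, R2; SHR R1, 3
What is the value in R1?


Register state trace:
  MOV R1, 51  → R1 = 51 (0b00110011)
  MOV R2, 6  → R2 = 6 (0b00000110)
  AND R1, R2  → R1 = 51 AND 6 = 2 (0b00000010)
  SHR R1, 3  → R1 = 2 >> 3 = 0
Final: R1 = 0

0


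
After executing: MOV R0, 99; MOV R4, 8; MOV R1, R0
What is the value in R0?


Register state trace:
  MOV R0, 99  → R0 = 99
  MOV R4, 8  → R4 = 8
  MOV R1, R0  → R1 = 99
Final: R0 = 99

99


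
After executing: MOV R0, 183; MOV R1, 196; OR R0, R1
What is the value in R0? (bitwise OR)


Register state trace:
  MOV R0, 183  → R0 = 183 (0b10110111)
  MOV R1, 196  → R1 = 196 (0b11000100)
  OR R0, R1   → R0 = 183 OR 196 = 247 (0b11110111)
Final: R0 = 247

247


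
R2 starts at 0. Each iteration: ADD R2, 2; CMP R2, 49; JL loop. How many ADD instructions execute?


Loop trace (R2 starts at 0, target 49, step 2):
  ADD #1: R2 = 0 + 2 = 2  → 2 < 49, loop
  ADD #2: R2 = 2 + 2 = 4  → 4 < 49, loop
  ADD #3: R2 = 4 + 2 = 6  → 6 < 49, loop
  ADD #4: R2 = 6 + 2 = 8  → 8 < 49, loop
  ADD #5: R2 = 8 + 2 = 10  → 10 < 49, loop
  ADD #6: R2 = 10 + 2 = 12  → 12 < 49, loop
  ADD #7: R2 = 12 + 2 = 14  → 14 < 49, loop
  ADD #8: R2 = 14 + 2 = 16  → 16 < 49, loop
  ADD #9: R2 = 16 + 2 = 18  → 18 < 49, loop
  ADD #10: R2 = 18 + 2 = 20  → 20 < 49, loop
  ADD #11: R2 = 20 + 2 = 22  → 22 < 49, loop
  ADD #12: R2 = 22 + 2 = 24  → 24 < 49, loop
  ADD #13: R2 = 24 + 2 = 26  → 26 < 49, loop
  ADD #14: R2 = 26 + 2 = 28  → 28 < 49, loop
  ADD #15: R2 = 28 + 2 = 30  → 30 < 49, loop
  ADD #16: R2 = 30 + 2 = 32  → 32 < 49, loop
  ADD #17: R2 = 32 + 2 = 34  → 34 < 49, loop
  ADD #18: R2 = 34 + 2 = 36  → 36 < 49, loop
  ADD #19: R2 = 36 + 2 = 38  → 38 < 49, loop
  ADD #20: R2 = 38 + 2 = 40  → 40 < 49, loop
  ADD #21: R2 = 40 + 2 = 42  → 42 < 49, loop
  ADD #22: R2 = 42 + 2 = 44  → 44 < 49, loop
  ADD #23: R2 = 44 + 2 = 46  → 46 < 49, loop
  ADD #24: R2 = 46 + 2 = 48  → 48 < 49, loop
  ADD #25: R2 = 48 + 2 = 50  → 50 >= 49, exit
Total ADD instructions: 25

25


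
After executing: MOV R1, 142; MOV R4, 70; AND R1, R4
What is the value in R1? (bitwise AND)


Register state trace:
  MOV R1, 142  → R1 = 142 (0b10001110)
  MOV R4, 70  → R4 = 70 (0b01000110)
  AND R1, R4  → R1 = 142 AND 70 = 6 (0b00000110)
Final: R1 = 6

6


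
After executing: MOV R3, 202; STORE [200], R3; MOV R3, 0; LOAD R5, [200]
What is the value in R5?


Register and memory trace:
  MOV R3, 202  → R3 = 202
  STORE [200], R3  → mem[200] = 202
  MOV R3, 0  → R3 = 0
  LOAD R5, [200]  → R5 = mem[200] = 202
Final: R5 = 202

202


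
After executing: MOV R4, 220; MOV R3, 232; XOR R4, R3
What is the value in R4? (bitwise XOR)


Register state trace:
  MOV R4, 220  → R4 = 220 (0b11011100)
  MOV R3, 232  → R3 = 232 (0b11101000)
  XOR R4, R3  → R4 = 220 XOR 232 = 52 (0b00110100)
Final: R4 = 52

52


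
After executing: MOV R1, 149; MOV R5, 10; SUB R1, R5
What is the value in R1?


Register state trace:
  MOV R1, 149  → R1 = 149
  MOV R5, 10  → R5 = 10
  SUB R1, R5  → R1 = 149 - 10 = 139
Final: R1 = 139

139


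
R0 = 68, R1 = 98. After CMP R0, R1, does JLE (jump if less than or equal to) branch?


Trace:
  R0 = 68, R1 = 98
  CMP R0, R1  → compares 68 vs 98
  JLE checks: is 68 less than or equal to 98?
  68 < 98, so condition is true
Branch taken: Yes

Yes


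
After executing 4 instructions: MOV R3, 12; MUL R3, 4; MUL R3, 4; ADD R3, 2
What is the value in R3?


Register state trace:
  MOV R3, 12  → R3 = 12
  MUL R3, 4  → R3 = 12 * 4 = 48
  MUL R3, 4  → R3 = 48 * 4 = 192
  ADD R3, 2  → R3 = 192 + 2 = 194
Final: R3 = 194

194


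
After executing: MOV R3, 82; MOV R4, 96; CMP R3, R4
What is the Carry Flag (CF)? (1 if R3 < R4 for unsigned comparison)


Register state trace:
  MOV R3, 82  → R3 = 82
  MOV R4, 96  → R4 = 96
  CMP R3, R4  → unsigned 82 - 96: borrow occurs
  82 < 96, so CF = 1
CF = 1

1


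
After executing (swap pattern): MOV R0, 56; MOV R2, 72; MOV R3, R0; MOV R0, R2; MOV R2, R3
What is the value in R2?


Register state trace (swap pattern):
  MOV R0, 56  → R0 = 56
  MOV R2, 72  → R2 = 72
  MOV R3, R0  → R3 = 56  (save R0)
  MOV R0, R2  → R0 = 72  (R0 gets R2's value)
  MOV R2, R3  → R2 = 56  (R2 gets saved value)
Final: R2 = 56

56


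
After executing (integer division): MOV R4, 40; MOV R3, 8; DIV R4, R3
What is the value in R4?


Register state trace:
  MOV R4, 40  → R4 = 40
  MOV R3, 8  → R3 = 8
  DIV R4, R3  → R4 = 40 // 8 = 5
Final: R4 = 5

5


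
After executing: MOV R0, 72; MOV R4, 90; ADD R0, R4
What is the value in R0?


Register state trace:
  MOV R0, 72  → R0 = 72
  MOV R4, 90  → R4 = 90
  ADD R0, R4  → R0 = 72 + 90 = 162
Final: R0 = 162

162


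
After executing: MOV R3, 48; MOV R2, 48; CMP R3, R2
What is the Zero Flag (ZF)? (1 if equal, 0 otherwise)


Register state trace:
  MOV R3, 48  → R3 = 48
  MOV R2, 48  → R2 = 48
  CMP R3, R2  → computes 48 - 48 = 0
  Result is zero, so values are equal
ZF = 1

1


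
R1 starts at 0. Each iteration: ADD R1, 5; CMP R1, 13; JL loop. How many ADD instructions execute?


Loop trace (R1 starts at 0, target 13, step 5):
  ADD #1: R1 = 0 + 5 = 5  → 5 < 13, loop
  ADD #2: R1 = 5 + 5 = 10  → 10 < 13, loop
  ADD #3: R1 = 10 + 5 = 15  → 15 >= 13, exit
Total ADD instructions: 3

3


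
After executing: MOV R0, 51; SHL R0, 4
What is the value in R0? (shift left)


Register state trace:
  MOV R0, 51  → R0 = 51
  SHL R0, 4  → R0 = 51 << 4 = 51 * 2^4 = 816
Final: R0 = 816

816


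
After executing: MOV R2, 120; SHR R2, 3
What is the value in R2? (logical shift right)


Register state trace:
  MOV R2, 120  → R2 = 120
  SHR R2, 3  → R2 = 120 >> 3 = 120 // 2^3 = 15
Final: R2 = 15

15


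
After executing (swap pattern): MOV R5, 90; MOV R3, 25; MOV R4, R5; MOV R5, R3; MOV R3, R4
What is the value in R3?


Register state trace (swap pattern):
  MOV R5, 90  → R5 = 90
  MOV R3, 25  → R3 = 25
  MOV R4, R5  → R4 = 90  (save R5)
  MOV R5, R3  → R5 = 25  (R5 gets R3's value)
  MOV R3, R4  → R3 = 90  (R3 gets saved value)
Final: R3 = 90

90


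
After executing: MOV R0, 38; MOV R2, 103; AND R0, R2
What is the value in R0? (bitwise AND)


Register state trace:
  MOV R0, 38  → R0 = 38 (0b00100110)
  MOV R2, 103  → R2 = 103 (0b01100111)
  AND R0, R2  → R0 = 38 AND 103 = 38 (0b00100110)
Final: R0 = 38

38


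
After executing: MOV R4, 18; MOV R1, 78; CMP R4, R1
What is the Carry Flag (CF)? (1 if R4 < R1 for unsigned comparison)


Register state trace:
  MOV R4, 18  → R4 = 18
  MOV R1, 78  → R1 = 78
  CMP R4, R1  → unsigned 18 - 78: borrow occurs
  18 < 78, so CF = 1
CF = 1

1


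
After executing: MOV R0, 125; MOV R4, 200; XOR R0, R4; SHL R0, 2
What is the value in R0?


Register state trace:
  MOV R0, 125  → R0 = 125 (0b01111101)
  MOV R4, 200  → R4 = 200 (0b11001000)
  XOR R0, R4  → R0 = 125 XOR 200 = 181 (0b10110101)
  SHL R0, 2  → R0 = 181 << 2 = 724
Final: R0 = 724

724


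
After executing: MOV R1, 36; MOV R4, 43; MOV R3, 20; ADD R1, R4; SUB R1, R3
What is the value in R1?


Register state trace:
  MOV R1, 36  → R1 = 36
  MOV R4, 43  → R4 = 43
  MOV R3, 20  → R3 = 20
  ADD R1, R4  → R1 = 36 + 43 = 79
  SUB R1, R3  → R1 = 79 - 20 = 59
Final: R1 = 59

59


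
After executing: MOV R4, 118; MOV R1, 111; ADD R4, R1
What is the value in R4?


Register state trace:
  MOV R4, 118  → R4 = 118
  MOV R1, 111  → R1 = 111
  ADD R4, R1  → R4 = 118 + 111 = 229
Final: R4 = 229

229


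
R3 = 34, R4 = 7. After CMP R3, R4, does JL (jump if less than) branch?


Trace:
  R3 = 34, R4 = 7
  CMP R3, R4  → compares 34 vs 7
  JL checks: is 34 less than 7?
  34 > 7, so condition is false
Branch taken: No

No


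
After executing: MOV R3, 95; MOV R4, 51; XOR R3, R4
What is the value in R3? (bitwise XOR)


Register state trace:
  MOV R3, 95  → R3 = 95 (0b01011111)
  MOV R4, 51  → R4 = 51 (0b00110011)
  XOR R3, R4  → R3 = 95 XOR 51 = 108 (0b01101100)
Final: R3 = 108

108


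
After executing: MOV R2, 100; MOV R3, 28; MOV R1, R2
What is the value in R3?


Register state trace:
  MOV R2, 100  → R2 = 100
  MOV R3, 28  → R3 = 28
  MOV R1, R2  → R1 = 100
Final: R3 = 28

28


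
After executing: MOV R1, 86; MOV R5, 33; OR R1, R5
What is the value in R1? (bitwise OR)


Register state trace:
  MOV R1, 86  → R1 = 86 (0b01010110)
  MOV R5, 33  → R5 = 33 (0b00100001)
  OR R1, R5   → R1 = 86 OR 33 = 119 (0b01110111)
Final: R1 = 119

119


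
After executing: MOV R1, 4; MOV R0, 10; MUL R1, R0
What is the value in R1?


Register state trace:
  MOV R1, 4  → R1 = 4
  MOV R0, 10  → R0 = 10
  MUL R1, R0  → R1 = 4 * 10 = 40
Final: R1 = 40

40


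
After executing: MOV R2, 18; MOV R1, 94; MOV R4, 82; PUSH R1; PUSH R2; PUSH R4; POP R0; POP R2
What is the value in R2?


Stack trace (top is rightmost):
  MOV R2, 18  → R2 = 18
  MOV R1, 94  → R1 = 94
  MOV R4, 82  → R4 = 82
  PUSH R1  → stack: [94]
  PUSH R2  → stack: [94, 18]
  PUSH R4  → stack: [94, 18, 82]
  POP R0  → R0 = 82, stack: [94, 18]
  POP R2  → R2 = 18, stack: [94]
Final: R2 = 18

18


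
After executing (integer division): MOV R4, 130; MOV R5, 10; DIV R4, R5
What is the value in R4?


Register state trace:
  MOV R4, 130  → R4 = 130
  MOV R5, 10  → R5 = 10
  DIV R4, R5  → R4 = 130 // 10 = 13
Final: R4 = 13

13


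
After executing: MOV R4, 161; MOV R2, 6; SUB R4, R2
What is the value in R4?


Register state trace:
  MOV R4, 161  → R4 = 161
  MOV R2, 6  → R2 = 6
  SUB R4, R2  → R4 = 161 - 6 = 155
Final: R4 = 155

155


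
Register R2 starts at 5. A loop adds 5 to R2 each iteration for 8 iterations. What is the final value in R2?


Starting value: R2 = 5
  Iter 1: R2 = 5 + 5 = 10
  Iter 2: R2 = 10 + 5 = 15
  Iter 3: R2 = 15 + 5 = 20
  Iter 4: R2 = 20 + 5 = 25
  Iter 5: R2 = 25 + 5 = 30
  Iter 6: R2 = 30 + 5 = 35
  Iter 7: R2 = 35 + 5 = 40
  Iter 8: R2 = 40 + 5 = 45
Final: R2 = 45

45


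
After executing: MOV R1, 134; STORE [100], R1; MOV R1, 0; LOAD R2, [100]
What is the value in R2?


Register and memory trace:
  MOV R1, 134  → R1 = 134
  STORE [100], R1  → mem[100] = 134
  MOV R1, 0  → R1 = 0
  LOAD R2, [100]  → R2 = mem[100] = 134
Final: R2 = 134

134


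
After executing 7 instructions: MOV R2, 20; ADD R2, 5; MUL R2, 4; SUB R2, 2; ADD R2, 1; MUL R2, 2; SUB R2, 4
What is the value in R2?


Register state trace:
  MOV R2, 20  → R2 = 20
  ADD R2, 5  → R2 = 20 + 5 = 25
  MUL R2, 4  → R2 = 25 * 4 = 100
  SUB R2, 2  → R2 = 100 - 2 = 98
  ADD R2, 1  → R2 = 98 + 1 = 99
  MUL R2, 2  → R2 = 99 * 2 = 198
  SUB R2, 4  → R2 = 198 - 4 = 194
Final: R2 = 194

194


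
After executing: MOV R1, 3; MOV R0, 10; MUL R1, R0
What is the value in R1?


Register state trace:
  MOV R1, 3  → R1 = 3
  MOV R0, 10  → R0 = 10
  MUL R1, R0  → R1 = 3 * 10 = 30
Final: R1 = 30

30


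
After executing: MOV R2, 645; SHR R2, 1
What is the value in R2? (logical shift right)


Register state trace:
  MOV R2, 645  → R2 = 645
  SHR R2, 1  → R2 = 645 >> 1 = 645 // 2^1 = 322
Final: R2 = 322

322


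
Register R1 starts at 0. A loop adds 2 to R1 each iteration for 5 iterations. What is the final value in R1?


Starting value: R1 = 0
  Iter 1: R1 = 0 + 2 = 2
  Iter 2: R1 = 2 + 2 = 4
  Iter 3: R1 = 4 + 2 = 6
  Iter 4: R1 = 6 + 2 = 8
  Iter 5: R1 = 8 + 2 = 10
Final: R1 = 10

10


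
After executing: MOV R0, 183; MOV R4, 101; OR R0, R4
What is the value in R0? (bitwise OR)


Register state trace:
  MOV R0, 183  → R0 = 183 (0b10110111)
  MOV R4, 101  → R4 = 101 (0b01100101)
  OR R0, R4   → R0 = 183 OR 101 = 247 (0b11110111)
Final: R0 = 247

247


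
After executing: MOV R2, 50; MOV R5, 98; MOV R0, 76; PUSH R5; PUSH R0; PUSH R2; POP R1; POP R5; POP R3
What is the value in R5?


Stack trace (top is rightmost):
  MOV R2, 50  → R2 = 50
  MOV R5, 98  → R5 = 98
  MOV R0, 76  → R0 = 76
  PUSH R5  → stack: [98]
  PUSH R0  → stack: [98, 76]
  PUSH R2  → stack: [98, 76, 50]
  POP R1  → R1 = 50, stack: [98, 76]
  POP R5  → R5 = 76, stack: [98]
  POP R3  → R3 = 98, stack: []
Final: R5 = 76

76


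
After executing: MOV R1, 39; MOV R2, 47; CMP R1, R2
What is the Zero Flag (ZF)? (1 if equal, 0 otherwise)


Register state trace:
  MOV R1, 39  → R1 = 39
  MOV R2, 47  → R2 = 47
  CMP R1, R2  → computes 39 - 47 = -8
  Result is nonzero, so values are not equal
ZF = 0

0


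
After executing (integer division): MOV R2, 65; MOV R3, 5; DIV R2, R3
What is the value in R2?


Register state trace:
  MOV R2, 65  → R2 = 65
  MOV R3, 5  → R3 = 5
  DIV R2, R3  → R2 = 65 // 5 = 13
Final: R2 = 13

13


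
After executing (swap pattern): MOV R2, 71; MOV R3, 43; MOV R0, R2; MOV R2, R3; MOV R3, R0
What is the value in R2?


Register state trace (swap pattern):
  MOV R2, 71  → R2 = 71
  MOV R3, 43  → R3 = 43
  MOV R0, R2  → R0 = 71  (save R2)
  MOV R2, R3  → R2 = 43  (R2 gets R3's value)
  MOV R3, R0  → R3 = 71  (R3 gets saved value)
Final: R2 = 43

43


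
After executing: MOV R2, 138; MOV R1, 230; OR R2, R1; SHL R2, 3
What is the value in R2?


Register state trace:
  MOV R2, 138  → R2 = 138 (0b10001010)
  MOV R1, 230  → R1 = 230 (0b11100110)
  OR R2, R1  → R2 = 138 OR 230 = 238 (0b11101110)
  SHL R2, 3  → R2 = 238 << 3 = 1904
Final: R2 = 1904

1904


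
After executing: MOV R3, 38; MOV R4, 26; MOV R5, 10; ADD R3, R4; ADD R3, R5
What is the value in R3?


Register state trace:
  MOV R3, 38  → R3 = 38
  MOV R4, 26  → R4 = 26
  MOV R5, 10  → R5 = 10
  ADD R3, R4  → R3 = 38 + 26 = 64
  ADD R3, R5  → R3 = 64 + 10 = 74
Final: R3 = 74

74


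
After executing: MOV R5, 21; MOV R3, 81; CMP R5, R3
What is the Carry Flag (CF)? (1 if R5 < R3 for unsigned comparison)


Register state trace:
  MOV R5, 21  → R5 = 21
  MOV R3, 81  → R3 = 81
  CMP R5, R3  → unsigned 21 - 81: borrow occurs
  21 < 81, so CF = 1
CF = 1

1


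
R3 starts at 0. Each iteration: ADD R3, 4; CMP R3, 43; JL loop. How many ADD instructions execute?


Loop trace (R3 starts at 0, target 43, step 4):
  ADD #1: R3 = 0 + 4 = 4  → 4 < 43, loop
  ADD #2: R3 = 4 + 4 = 8  → 8 < 43, loop
  ADD #3: R3 = 8 + 4 = 12  → 12 < 43, loop
  ADD #4: R3 = 12 + 4 = 16  → 16 < 43, loop
  ADD #5: R3 = 16 + 4 = 20  → 20 < 43, loop
  ADD #6: R3 = 20 + 4 = 24  → 24 < 43, loop
  ADD #7: R3 = 24 + 4 = 28  → 28 < 43, loop
  ADD #8: R3 = 28 + 4 = 32  → 32 < 43, loop
  ADD #9: R3 = 32 + 4 = 36  → 36 < 43, loop
  ADD #10: R3 = 36 + 4 = 40  → 40 < 43, loop
  ADD #11: R3 = 40 + 4 = 44  → 44 >= 43, exit
Total ADD instructions: 11

11


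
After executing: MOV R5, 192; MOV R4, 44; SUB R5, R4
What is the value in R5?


Register state trace:
  MOV R5, 192  → R5 = 192
  MOV R4, 44  → R4 = 44
  SUB R5, R4  → R5 = 192 - 44 = 148
Final: R5 = 148

148


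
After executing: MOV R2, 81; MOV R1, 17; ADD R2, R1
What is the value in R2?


Register state trace:
  MOV R2, 81  → R2 = 81
  MOV R1, 17  → R1 = 17
  ADD R2, R1  → R2 = 81 + 17 = 98
Final: R2 = 98

98


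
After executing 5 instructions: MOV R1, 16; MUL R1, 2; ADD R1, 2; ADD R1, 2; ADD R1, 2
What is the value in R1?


Register state trace:
  MOV R1, 16  → R1 = 16
  MUL R1, 2  → R1 = 16 * 2 = 32
  ADD R1, 2  → R1 = 32 + 2 = 34
  ADD R1, 2  → R1 = 34 + 2 = 36
  ADD R1, 2  → R1 = 36 + 2 = 38
Final: R1 = 38

38


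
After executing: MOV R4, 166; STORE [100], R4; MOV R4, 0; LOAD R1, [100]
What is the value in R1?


Register and memory trace:
  MOV R4, 166  → R4 = 166
  STORE [100], R4  → mem[100] = 166
  MOV R4, 0  → R4 = 0
  LOAD R1, [100]  → R1 = mem[100] = 166
Final: R1 = 166

166


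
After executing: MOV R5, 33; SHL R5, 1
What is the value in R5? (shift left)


Register state trace:
  MOV R5, 33  → R5 = 33
  SHL R5, 1  → R5 = 33 << 1 = 33 * 2^1 = 66
Final: R5 = 66

66


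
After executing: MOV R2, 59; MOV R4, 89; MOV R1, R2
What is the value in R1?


Register state trace:
  MOV R2, 59  → R2 = 59
  MOV R4, 89  → R4 = 89
  MOV R1, R2  → R1 = 59
Final: R1 = 59

59


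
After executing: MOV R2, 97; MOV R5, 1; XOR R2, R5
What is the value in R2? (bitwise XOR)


Register state trace:
  MOV R2, 97  → R2 = 97 (0b01100001)
  MOV R5, 1  → R5 = 1 (0b00000001)
  XOR R2, R5  → R2 = 97 XOR 1 = 96 (0b01100000)
Final: R2 = 96

96


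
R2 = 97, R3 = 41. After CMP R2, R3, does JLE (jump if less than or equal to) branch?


Trace:
  R2 = 97, R3 = 41
  CMP R2, R3  → compares 97 vs 41
  JLE checks: is 97 less than or equal to 41?
  97 > 41, so condition is false
Branch taken: No

No


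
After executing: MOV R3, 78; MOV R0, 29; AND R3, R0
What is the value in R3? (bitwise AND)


Register state trace:
  MOV R3, 78  → R3 = 78 (0b01001110)
  MOV R0, 29  → R0 = 29 (0b00011101)
  AND R3, R0  → R3 = 78 AND 29 = 12 (0b00001100)
Final: R3 = 12

12


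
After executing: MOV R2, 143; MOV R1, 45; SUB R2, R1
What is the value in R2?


Register state trace:
  MOV R2, 143  → R2 = 143
  MOV R1, 45  → R1 = 45
  SUB R2, R1  → R2 = 143 - 45 = 98
Final: R2 = 98

98


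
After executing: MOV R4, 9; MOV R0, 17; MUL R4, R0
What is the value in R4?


Register state trace:
  MOV R4, 9  → R4 = 9
  MOV R0, 17  → R0 = 17
  MUL R4, R0  → R4 = 9 * 17 = 153
Final: R4 = 153

153


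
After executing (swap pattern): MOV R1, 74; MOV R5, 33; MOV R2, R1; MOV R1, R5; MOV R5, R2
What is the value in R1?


Register state trace (swap pattern):
  MOV R1, 74  → R1 = 74
  MOV R5, 33  → R5 = 33
  MOV R2, R1  → R2 = 74  (save R1)
  MOV R1, R5  → R1 = 33  (R1 gets R5's value)
  MOV R5, R2  → R5 = 74  (R5 gets saved value)
Final: R1 = 33

33


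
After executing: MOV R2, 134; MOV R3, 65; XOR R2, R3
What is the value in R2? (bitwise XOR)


Register state trace:
  MOV R2, 134  → R2 = 134 (0b10000110)
  MOV R3, 65  → R3 = 65 (0b01000001)
  XOR R2, R3  → R2 = 134 XOR 65 = 199 (0b11000111)
Final: R2 = 199

199


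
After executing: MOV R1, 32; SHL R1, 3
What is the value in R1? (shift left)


Register state trace:
  MOV R1, 32  → R1 = 32
  SHL R1, 3  → R1 = 32 << 3 = 32 * 2^3 = 256
Final: R1 = 256

256


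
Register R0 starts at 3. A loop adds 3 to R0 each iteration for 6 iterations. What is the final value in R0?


Starting value: R0 = 3
  Iter 1: R0 = 3 + 3 = 6
  Iter 2: R0 = 6 + 3 = 9
  Iter 3: R0 = 9 + 3 = 12
  Iter 4: R0 = 12 + 3 = 15
  Iter 5: R0 = 15 + 3 = 18
  Iter 6: R0 = 18 + 3 = 21
Final: R0 = 21

21


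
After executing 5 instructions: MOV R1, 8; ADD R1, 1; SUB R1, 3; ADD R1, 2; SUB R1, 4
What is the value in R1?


Register state trace:
  MOV R1, 8  → R1 = 8
  ADD R1, 1  → R1 = 8 + 1 = 9
  SUB R1, 3  → R1 = 9 - 3 = 6
  ADD R1, 2  → R1 = 6 + 2 = 8
  SUB R1, 4  → R1 = 8 - 4 = 4
Final: R1 = 4

4


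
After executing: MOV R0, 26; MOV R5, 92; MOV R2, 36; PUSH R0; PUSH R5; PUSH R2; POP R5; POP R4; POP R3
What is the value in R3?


Stack trace (top is rightmost):
  MOV R0, 26  → R0 = 26
  MOV R5, 92  → R5 = 92
  MOV R2, 36  → R2 = 36
  PUSH R0  → stack: [26]
  PUSH R5  → stack: [26, 92]
  PUSH R2  → stack: [26, 92, 36]
  POP R5  → R5 = 36, stack: [26, 92]
  POP R4  → R4 = 92, stack: [26]
  POP R3  → R3 = 26, stack: []
Final: R3 = 26

26


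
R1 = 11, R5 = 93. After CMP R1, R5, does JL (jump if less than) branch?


Trace:
  R1 = 11, R5 = 93
  CMP R1, R5  → compares 11 vs 93
  JL checks: is 11 less than 93?
  11 < 93, so condition is true
Branch taken: Yes

Yes


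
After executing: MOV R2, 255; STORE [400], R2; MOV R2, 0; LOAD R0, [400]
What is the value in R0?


Register and memory trace:
  MOV R2, 255  → R2 = 255
  STORE [400], R2  → mem[400] = 255
  MOV R2, 0  → R2 = 0
  LOAD R0, [400]  → R0 = mem[400] = 255
Final: R0 = 255

255


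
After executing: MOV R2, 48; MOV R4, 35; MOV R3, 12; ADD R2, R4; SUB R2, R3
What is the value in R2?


Register state trace:
  MOV R2, 48  → R2 = 48
  MOV R4, 35  → R4 = 35
  MOV R3, 12  → R3 = 12
  ADD R2, R4  → R2 = 48 + 35 = 83
  SUB R2, R3  → R2 = 83 - 12 = 71
Final: R2 = 71

71


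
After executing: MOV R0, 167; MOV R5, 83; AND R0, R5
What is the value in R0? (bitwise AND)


Register state trace:
  MOV R0, 167  → R0 = 167 (0b10100111)
  MOV R5, 83  → R5 = 83 (0b01010011)
  AND R0, R5  → R0 = 167 AND 83 = 3 (0b00000011)
Final: R0 = 3

3


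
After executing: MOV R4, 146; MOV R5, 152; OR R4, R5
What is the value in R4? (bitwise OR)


Register state trace:
  MOV R4, 146  → R4 = 146 (0b10010010)
  MOV R5, 152  → R5 = 152 (0b10011000)
  OR R4, R5   → R4 = 146 OR 152 = 154 (0b10011010)
Final: R4 = 154

154


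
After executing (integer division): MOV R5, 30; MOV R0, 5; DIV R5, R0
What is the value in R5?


Register state trace:
  MOV R5, 30  → R5 = 30
  MOV R0, 5  → R0 = 5
  DIV R5, R0  → R5 = 30 // 5 = 6
Final: R5 = 6

6


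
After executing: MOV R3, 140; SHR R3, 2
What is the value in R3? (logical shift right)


Register state trace:
  MOV R3, 140  → R3 = 140
  SHR R3, 2  → R3 = 140 >> 2 = 140 // 2^2 = 35
Final: R3 = 35

35


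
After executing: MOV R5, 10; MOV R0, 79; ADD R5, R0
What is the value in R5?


Register state trace:
  MOV R5, 10  → R5 = 10
  MOV R0, 79  → R0 = 79
  ADD R5, R0  → R5 = 10 + 79 = 89
Final: R5 = 89

89


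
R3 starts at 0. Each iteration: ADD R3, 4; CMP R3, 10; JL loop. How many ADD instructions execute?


Loop trace (R3 starts at 0, target 10, step 4):
  ADD #1: R3 = 0 + 4 = 4  → 4 < 10, loop
  ADD #2: R3 = 4 + 4 = 8  → 8 < 10, loop
  ADD #3: R3 = 8 + 4 = 12  → 12 >= 10, exit
Total ADD instructions: 3

3


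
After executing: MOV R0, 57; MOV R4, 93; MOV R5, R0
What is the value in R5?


Register state trace:
  MOV R0, 57  → R0 = 57
  MOV R4, 93  → R4 = 93
  MOV R5, R0  → R5 = 57
Final: R5 = 57

57


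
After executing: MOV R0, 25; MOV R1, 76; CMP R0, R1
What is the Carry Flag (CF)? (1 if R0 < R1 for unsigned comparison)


Register state trace:
  MOV R0, 25  → R0 = 25
  MOV R1, 76  → R1 = 76
  CMP R0, R1  → unsigned 25 - 76: borrow occurs
  25 < 76, so CF = 1
CF = 1

1


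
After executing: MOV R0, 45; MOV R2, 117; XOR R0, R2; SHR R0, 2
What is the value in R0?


Register state trace:
  MOV R0, 45  → R0 = 45 (0b00101101)
  MOV R2, 117  → R2 = 117 (0b01110101)
  XOR R0, R2  → R0 = 45 XOR 117 = 88 (0b01011000)
  SHR R0, 2  → R0 = 88 >> 2 = 22
Final: R0 = 22

22


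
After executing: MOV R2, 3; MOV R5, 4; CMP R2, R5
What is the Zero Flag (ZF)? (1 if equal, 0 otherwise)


Register state trace:
  MOV R2, 3  → R2 = 3
  MOV R5, 4  → R5 = 4
  CMP R2, R5  → computes 3 - 4 = -1
  Result is nonzero, so values are not equal
ZF = 0

0


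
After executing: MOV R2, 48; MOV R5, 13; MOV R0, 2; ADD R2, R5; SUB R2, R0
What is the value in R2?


Register state trace:
  MOV R2, 48  → R2 = 48
  MOV R5, 13  → R5 = 13
  MOV R0, 2  → R0 = 2
  ADD R2, R5  → R2 = 48 + 13 = 61
  SUB R2, R0  → R2 = 61 - 2 = 59
Final: R2 = 59

59


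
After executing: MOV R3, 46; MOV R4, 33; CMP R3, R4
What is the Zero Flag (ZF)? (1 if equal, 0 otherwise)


Register state trace:
  MOV R3, 46  → R3 = 46
  MOV R4, 33  → R4 = 33
  CMP R3, R4  → computes 46 - 33 = 13
  Result is nonzero, so values are not equal
ZF = 0

0


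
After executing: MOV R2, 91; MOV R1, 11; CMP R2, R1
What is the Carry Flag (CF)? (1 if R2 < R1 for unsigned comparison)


Register state trace:
  MOV R2, 91  → R2 = 91
  MOV R1, 11  → R1 = 11
  CMP R2, R1  → unsigned 91 - 11: no borrow
  91 >= 11, so CF = 0
CF = 0

0


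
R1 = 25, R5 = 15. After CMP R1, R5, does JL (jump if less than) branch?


Trace:
  R1 = 25, R5 = 15
  CMP R1, R5  → compares 25 vs 15
  JL checks: is 25 less than 15?
  25 > 15, so condition is false
Branch taken: No

No


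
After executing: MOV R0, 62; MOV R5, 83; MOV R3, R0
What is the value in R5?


Register state trace:
  MOV R0, 62  → R0 = 62
  MOV R5, 83  → R5 = 83
  MOV R3, R0  → R3 = 62
Final: R5 = 83

83


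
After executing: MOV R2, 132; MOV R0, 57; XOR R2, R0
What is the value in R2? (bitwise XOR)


Register state trace:
  MOV R2, 132  → R2 = 132 (0b10000100)
  MOV R0, 57  → R0 = 57 (0b00111001)
  XOR R2, R0  → R2 = 132 XOR 57 = 189 (0b10111101)
Final: R2 = 189

189


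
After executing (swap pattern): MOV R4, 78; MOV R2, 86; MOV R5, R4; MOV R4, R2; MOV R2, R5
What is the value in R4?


Register state trace (swap pattern):
  MOV R4, 78  → R4 = 78
  MOV R2, 86  → R2 = 86
  MOV R5, R4  → R5 = 78  (save R4)
  MOV R4, R2  → R4 = 86  (R4 gets R2's value)
  MOV R2, R5  → R2 = 78  (R2 gets saved value)
Final: R4 = 86

86


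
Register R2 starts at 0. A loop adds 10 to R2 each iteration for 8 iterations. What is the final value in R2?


Starting value: R2 = 0
  Iter 1: R2 = 0 + 10 = 10
  Iter 2: R2 = 10 + 10 = 20
  Iter 3: R2 = 20 + 10 = 30
  Iter 4: R2 = 30 + 10 = 40
  Iter 5: R2 = 40 + 10 = 50
  Iter 6: R2 = 50 + 10 = 60
  Iter 7: R2 = 60 + 10 = 70
  Iter 8: R2 = 70 + 10 = 80
Final: R2 = 80

80


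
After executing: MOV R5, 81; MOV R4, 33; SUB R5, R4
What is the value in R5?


Register state trace:
  MOV R5, 81  → R5 = 81
  MOV R4, 33  → R4 = 33
  SUB R5, R4  → R5 = 81 - 33 = 48
Final: R5 = 48

48


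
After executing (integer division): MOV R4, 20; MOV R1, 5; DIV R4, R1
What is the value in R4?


Register state trace:
  MOV R4, 20  → R4 = 20
  MOV R1, 5  → R1 = 5
  DIV R4, R1  → R4 = 20 // 5 = 4
Final: R4 = 4

4


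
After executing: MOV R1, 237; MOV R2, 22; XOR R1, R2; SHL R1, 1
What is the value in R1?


Register state trace:
  MOV R1, 237  → R1 = 237 (0b11101101)
  MOV R2, 22  → R2 = 22 (0b00010110)
  XOR R1, R2  → R1 = 237 XOR 22 = 251 (0b11111011)
  SHL R1, 1  → R1 = 251 << 1 = 502
Final: R1 = 502

502


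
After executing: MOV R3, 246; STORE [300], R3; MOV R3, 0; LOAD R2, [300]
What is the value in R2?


Register and memory trace:
  MOV R3, 246  → R3 = 246
  STORE [300], R3  → mem[300] = 246
  MOV R3, 0  → R3 = 0
  LOAD R2, [300]  → R2 = mem[300] = 246
Final: R2 = 246

246


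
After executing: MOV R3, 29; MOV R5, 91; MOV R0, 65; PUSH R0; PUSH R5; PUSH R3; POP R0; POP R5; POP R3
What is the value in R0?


Stack trace (top is rightmost):
  MOV R3, 29  → R3 = 29
  MOV R5, 91  → R5 = 91
  MOV R0, 65  → R0 = 65
  PUSH R0  → stack: [65]
  PUSH R5  → stack: [65, 91]
  PUSH R3  → stack: [65, 91, 29]
  POP R0  → R0 = 29, stack: [65, 91]
  POP R5  → R5 = 91, stack: [65]
  POP R3  → R3 = 65, stack: []
Final: R0 = 29

29


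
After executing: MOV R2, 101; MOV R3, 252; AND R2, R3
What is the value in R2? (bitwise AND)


Register state trace:
  MOV R2, 101  → R2 = 101 (0b01100101)
  MOV R3, 252  → R3 = 252 (0b11111100)
  AND R2, R3  → R2 = 101 AND 252 = 100 (0b01100100)
Final: R2 = 100

100


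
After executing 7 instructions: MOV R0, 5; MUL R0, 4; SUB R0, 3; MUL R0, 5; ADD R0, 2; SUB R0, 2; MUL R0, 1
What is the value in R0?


Register state trace:
  MOV R0, 5  → R0 = 5
  MUL R0, 4  → R0 = 5 * 4 = 20
  SUB R0, 3  → R0 = 20 - 3 = 17
  MUL R0, 5  → R0 = 17 * 5 = 85
  ADD R0, 2  → R0 = 85 + 2 = 87
  SUB R0, 2  → R0 = 87 - 2 = 85
  MUL R0, 1  → R0 = 85 * 1 = 85
Final: R0 = 85

85


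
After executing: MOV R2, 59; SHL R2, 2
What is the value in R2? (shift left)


Register state trace:
  MOV R2, 59  → R2 = 59
  SHL R2, 2  → R2 = 59 << 2 = 59 * 2^2 = 236
Final: R2 = 236

236


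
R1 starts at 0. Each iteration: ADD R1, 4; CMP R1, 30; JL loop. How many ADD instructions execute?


Loop trace (R1 starts at 0, target 30, step 4):
  ADD #1: R1 = 0 + 4 = 4  → 4 < 30, loop
  ADD #2: R1 = 4 + 4 = 8  → 8 < 30, loop
  ADD #3: R1 = 8 + 4 = 12  → 12 < 30, loop
  ADD #4: R1 = 12 + 4 = 16  → 16 < 30, loop
  ADD #5: R1 = 16 + 4 = 20  → 20 < 30, loop
  ADD #6: R1 = 20 + 4 = 24  → 24 < 30, loop
  ADD #7: R1 = 24 + 4 = 28  → 28 < 30, loop
  ADD #8: R1 = 28 + 4 = 32  → 32 >= 30, exit
Total ADD instructions: 8

8


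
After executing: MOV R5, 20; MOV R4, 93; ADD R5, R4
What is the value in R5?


Register state trace:
  MOV R5, 20  → R5 = 20
  MOV R4, 93  → R4 = 93
  ADD R5, R4  → R5 = 20 + 93 = 113
Final: R5 = 113

113


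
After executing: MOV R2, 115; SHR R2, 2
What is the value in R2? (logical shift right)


Register state trace:
  MOV R2, 115  → R2 = 115
  SHR R2, 2  → R2 = 115 >> 2 = 115 // 2^2 = 28
Final: R2 = 28

28


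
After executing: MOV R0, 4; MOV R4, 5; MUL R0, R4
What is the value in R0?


Register state trace:
  MOV R0, 4  → R0 = 4
  MOV R4, 5  → R4 = 5
  MUL R0, R4  → R0 = 4 * 5 = 20
Final: R0 = 20

20


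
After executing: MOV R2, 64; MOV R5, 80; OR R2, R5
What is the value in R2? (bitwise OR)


Register state trace:
  MOV R2, 64  → R2 = 64 (0b01000000)
  MOV R5, 80  → R5 = 80 (0b01010000)
  OR R2, R5   → R2 = 64 OR 80 = 80 (0b01010000)
Final: R2 = 80

80


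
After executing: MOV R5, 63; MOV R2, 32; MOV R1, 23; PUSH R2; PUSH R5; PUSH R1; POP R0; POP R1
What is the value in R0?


Stack trace (top is rightmost):
  MOV R5, 63  → R5 = 63
  MOV R2, 32  → R2 = 32
  MOV R1, 23  → R1 = 23
  PUSH R2  → stack: [32]
  PUSH R5  → stack: [32, 63]
  PUSH R1  → stack: [32, 63, 23]
  POP R0  → R0 = 23, stack: [32, 63]
  POP R1  → R1 = 63, stack: [32]
Final: R0 = 23

23


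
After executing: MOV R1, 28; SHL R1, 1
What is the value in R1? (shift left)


Register state trace:
  MOV R1, 28  → R1 = 28
  SHL R1, 1  → R1 = 28 << 1 = 28 * 2^1 = 56
Final: R1 = 56

56


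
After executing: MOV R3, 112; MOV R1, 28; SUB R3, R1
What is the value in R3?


Register state trace:
  MOV R3, 112  → R3 = 112
  MOV R1, 28  → R1 = 28
  SUB R3, R1  → R3 = 112 - 28 = 84
Final: R3 = 84

84
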